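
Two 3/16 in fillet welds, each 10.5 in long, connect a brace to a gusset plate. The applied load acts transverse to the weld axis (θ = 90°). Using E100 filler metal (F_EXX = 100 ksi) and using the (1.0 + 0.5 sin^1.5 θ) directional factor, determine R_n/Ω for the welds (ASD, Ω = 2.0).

t_e = 0.707 × 0.1875 = 0.1326 in; A_we = 0.1326 × 21 = 2.784 in².
Directional factor: 1.0 + 0.5 sin^1.5(90°) = 1.5.
F_nw = 0.6 × 100 × 1.5 = 90 ksi.
R_n/Ω = (90 × 2.784) / 2.0 = 125.3 kips.

R_n/Ω ≈ 125 kips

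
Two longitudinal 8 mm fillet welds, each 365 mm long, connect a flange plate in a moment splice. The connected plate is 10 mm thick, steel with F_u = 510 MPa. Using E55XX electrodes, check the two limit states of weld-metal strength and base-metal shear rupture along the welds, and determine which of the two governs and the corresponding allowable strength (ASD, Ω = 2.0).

R_n/Ω ≈ 681 kN (weld metal governs)

E55XX → F_EXX = 550 MPa.
t_e = 0.707 × 8 = 5.656 mm; L = 730 mm.
Weld metal: R_n/Ω = (1/2.0) × 0.6 × 550 × 5.656 × 730 × 10⁻³ = 681.3 kN.
Base metal (shear rupture): R_n/Ω = (1/2.0) × 0.6 × 510 × 10 × 730 × 10⁻³ = 1117 kN.
Governing: weld metal.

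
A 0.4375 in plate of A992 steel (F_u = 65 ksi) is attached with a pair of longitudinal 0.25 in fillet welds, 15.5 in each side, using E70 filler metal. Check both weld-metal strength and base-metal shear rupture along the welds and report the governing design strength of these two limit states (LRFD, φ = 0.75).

φR_n ≈ 173 kip (weld metal governs)

E70XX → F_EXX = 70 ksi.
t_e = 0.707 × 0.25 = 0.1767 in; L = 31 in.
Weld metal: φR_n = 0.75 × 0.6 × 70 × 0.1767 × 31 = 172.6 kip.
Base metal (shear rupture): φR_n = 0.75 × 0.6 × 65 × 0.4375 × 31 = 396.7 kip.
Governing: weld metal.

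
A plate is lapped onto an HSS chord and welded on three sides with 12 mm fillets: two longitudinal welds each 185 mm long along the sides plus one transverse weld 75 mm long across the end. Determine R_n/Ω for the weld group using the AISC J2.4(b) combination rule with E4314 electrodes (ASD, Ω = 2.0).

R_n/Ω ≈ 487 kN

E43XX → F_EXX = 430 MPa.
t_e = 0.707 × 12 = 8.484 mm.
R_nwl = 0.6 × 430 × 8.484 × 370 × 10⁻³ = 809.9 kN (longitudinal, 2 welds).
R_nwt = 0.6 × 430 × 8.484 × 75 × 10⁻³ = 164.2 kN (transverse, base value).
(i) R_nwl + R_nwt = 974 kN; (ii) 0.85 R_nwl + 1.5 R_nwt = 934.6 kN.
R_n = max = 974 kN [governs: (i)]; R_n/Ω = 487 kN.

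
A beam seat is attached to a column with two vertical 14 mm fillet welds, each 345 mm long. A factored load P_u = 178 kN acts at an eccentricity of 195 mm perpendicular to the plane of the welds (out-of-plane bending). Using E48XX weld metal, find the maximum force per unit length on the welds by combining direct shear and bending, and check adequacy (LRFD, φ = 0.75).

f_max ≈ 912 N/mm; adequate

E48XX → F_EXX = 480 MPa.
L_w = 2 × 345 = 690 mm; section modulus (unit throat) S = 2 × L²/6 = 39680 mm².
Direct shear f_v = P/L_w = 178×10³/690 = 258 N/mm.
Moment M = P × e = 178×10³ × 195 = 34710000 N·mm; bending f_b = M/S = 874.9 N/mm.
f_max = √(f_v² + f_b²) = √(258² + 874.9²) = 912.1 N/mm.
φr_n = 0.75 × 0.6 × 480 × (0.707 × 14) = 2138 N/mm → adequate.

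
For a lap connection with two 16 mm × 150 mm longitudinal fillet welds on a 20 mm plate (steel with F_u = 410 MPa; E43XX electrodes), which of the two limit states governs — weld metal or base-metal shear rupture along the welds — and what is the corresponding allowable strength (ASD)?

E43XX → F_EXX = 430 MPa.
t_e = 0.707 × 16 = 11.31 mm; L = 300 mm.
Weld metal: R_n/Ω = (1/2.0) × 0.6 × 430 × 11.31 × 300 × 10⁻³ = 437.8 kN.
Base metal (shear rupture): R_n/Ω = (1/2.0) × 0.6 × 410 × 20 × 300 × 10⁻³ = 738 kN.
Governing: weld metal.

R_n/Ω ≈ 438 kN (weld metal governs)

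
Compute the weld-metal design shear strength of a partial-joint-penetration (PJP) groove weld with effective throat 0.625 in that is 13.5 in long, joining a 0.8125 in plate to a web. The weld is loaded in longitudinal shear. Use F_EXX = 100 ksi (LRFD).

Effective throat (given) t_e = 0.625 in.
A_we = 0.625 × 13.5 = 8.438 in².
F_nw = 0.6 F_EXX = 60 ksi.
φR_n = 0.75 × 60 × 8.438 = 379.7 kip.

φR_n ≈ 380 kip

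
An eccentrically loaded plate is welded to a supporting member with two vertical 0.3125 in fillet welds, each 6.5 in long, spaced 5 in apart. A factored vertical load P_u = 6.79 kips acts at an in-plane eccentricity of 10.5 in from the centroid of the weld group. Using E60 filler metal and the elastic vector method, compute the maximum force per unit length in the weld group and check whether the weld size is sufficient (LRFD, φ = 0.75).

E60XX → F_EXX = 60 ksi.
Total weld length L_w = 13 in. Treat welds as unit-width lines.
Polar moment about centroid: J = 2[d³/12 + d(b/2)²] = 2[6.5³/12 + 6.5×2.5²] = 127 in³.
Direct shear f_v = P/L_w = 6.79 / 13 = 0.5223 kip/in (vertical).
Torsion M = P·e = 6.79 × 10.5 = 71.295 kip·in.
Critical point at (x, y) = (2.5, 3.25) from centroid. f_tx = M·y/J = 1.824 kip/in; f_ty = M·x/J = 1.403 kip/in.
Resultant f_max = √[f_tx² + (f_v + f_ty)²] = √[1.824² + (0.5223 + 1.403)²] = 2.652 kip/in.
Capacity per unit length: φr_n = 0.75 × 0.6 × 60 × (0.707 × 0.3125) = 5.965 kip/in.
2.652 ≤ 5.965 → adequate.

f_max ≈ 2.65 kip/in; adequate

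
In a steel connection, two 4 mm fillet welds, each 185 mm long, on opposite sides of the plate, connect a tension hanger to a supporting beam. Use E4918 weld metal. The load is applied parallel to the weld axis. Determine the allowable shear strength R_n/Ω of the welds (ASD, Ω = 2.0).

E49XX → F_EXX = 490 MPa.
Effective throat t_e = 0.707 × 4 = 2.828 mm.
Total length L = 370 mm; A_we = 2.828 × 370 = 1046 mm².
F_nw = 0.6 F_EXX = 0.6 × 490 = 294 MPa.
R_n = 294 × 1046 × 10⁻³ = 307.6 kN; R_n/Ω = 307.6/2.0 = 153.8 kN.

R_n/Ω ≈ 154 kN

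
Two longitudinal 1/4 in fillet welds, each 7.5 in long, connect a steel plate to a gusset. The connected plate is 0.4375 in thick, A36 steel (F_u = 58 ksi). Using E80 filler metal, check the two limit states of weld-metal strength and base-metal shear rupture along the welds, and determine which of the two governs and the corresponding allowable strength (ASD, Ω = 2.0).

R_n/Ω ≈ 63.6 kips (weld metal governs)

E80XX → F_EXX = 80 ksi.
t_e = 0.707 × 0.25 = 0.1767 in; L = 15 in.
Weld metal: R_n/Ω = (1/2.0) × 0.6 × 80 × 0.1767 × 15 = 63.63 kips.
Base metal (shear rupture): R_n/Ω = (1/2.0) × 0.6 × 58 × 0.4375 × 15 = 114.2 kips.
Governing: weld metal.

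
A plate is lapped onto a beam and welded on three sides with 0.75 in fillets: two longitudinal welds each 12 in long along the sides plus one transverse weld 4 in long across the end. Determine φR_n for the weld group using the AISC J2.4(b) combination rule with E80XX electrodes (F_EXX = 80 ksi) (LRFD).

φR_n ≈ 534 kips

t_e = 0.707 × 0.75 = 0.5302 in.
R_nwl = 0.6 × 80 × 0.5302 × 24 = 610.8 kips (longitudinal, 2 welds).
R_nwt = 0.6 × 80 × 0.5302 × 4 = 101.8 kips (transverse, base value).
(i) R_nwl + R_nwt = 712.7 kips; (ii) 0.85 R_nwl + 1.5 R_nwt = 671.9 kips.
R_n = max = 712.7 kips [governs: (i)]; φR_n = 534.5 kips.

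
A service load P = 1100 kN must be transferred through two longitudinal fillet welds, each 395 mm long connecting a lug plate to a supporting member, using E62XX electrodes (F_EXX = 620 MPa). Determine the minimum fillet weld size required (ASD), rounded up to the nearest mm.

Total weld length L = 790 mm.
Required throat t_e = P × Ω / (0.6 F_EXX × L) = 1100 × 2.0 / (0.6 × 620 × 790 × 10⁻³) = 7.486 mm.
Required leg w = t_e / 0.707 = 10.59 mm → use 11 mm.

w = 11 mm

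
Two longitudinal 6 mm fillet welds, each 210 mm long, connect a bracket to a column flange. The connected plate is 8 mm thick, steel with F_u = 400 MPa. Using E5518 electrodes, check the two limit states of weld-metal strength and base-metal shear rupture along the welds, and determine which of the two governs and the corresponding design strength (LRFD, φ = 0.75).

φR_n ≈ 441 kN (weld metal governs)

E55XX → F_EXX = 550 MPa.
t_e = 0.707 × 6 = 4.242 mm; L = 420 mm.
Weld metal: φR_n = 0.75 × 0.6 × 550 × 4.242 × 420 × 10⁻³ = 441 kN.
Base metal (shear rupture): φR_n = 0.75 × 0.6 × 400 × 8 × 420 × 10⁻³ = 604.8 kN.
Governing: weld metal.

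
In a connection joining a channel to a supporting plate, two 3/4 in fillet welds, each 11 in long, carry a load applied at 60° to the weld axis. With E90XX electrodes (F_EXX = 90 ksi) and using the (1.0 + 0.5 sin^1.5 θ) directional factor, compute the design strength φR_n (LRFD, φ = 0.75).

t_e = 0.707 × 0.75 = 0.5302 in; A_we = 0.5302 × 22 = 11.67 in².
Directional factor: 1.0 + 0.5 sin^1.5(60°) = 1.403.
F_nw = 0.6 × 90 × 1.403 = 75.76 ksi.
φR_n = 0.75 × 75.76 × 11.67 = 662.8 kips.

φR_n ≈ 663 kips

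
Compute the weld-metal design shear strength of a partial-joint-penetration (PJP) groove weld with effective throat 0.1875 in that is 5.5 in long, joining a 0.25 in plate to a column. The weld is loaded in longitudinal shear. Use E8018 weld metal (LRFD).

E80XX → F_EXX = 80 ksi.
Effective throat (given) t_e = 0.1875 in.
A_we = 0.1875 × 5.5 = 1.031 in².
F_nw = 0.6 F_EXX = 48 ksi.
φR_n = 0.75 × 48 × 1.031 = 37.12 kip.

φR_n ≈ 37.1 kip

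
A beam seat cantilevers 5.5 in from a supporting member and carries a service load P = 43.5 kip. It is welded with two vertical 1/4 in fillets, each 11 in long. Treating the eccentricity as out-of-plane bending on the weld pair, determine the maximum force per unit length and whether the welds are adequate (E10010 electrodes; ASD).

f_max ≈ 6.25 kip/in; NOT adequate

E100XX → F_EXX = 100 ksi.
L_w = 2 × 11 = 22 in; section modulus (unit throat) S = 2 × L²/6 = 40.33 in².
Direct shear f_v = P/L_w = 43.5/22 = 1.977 kip/in.
Moment M = P × e = 43.5 × 5.5 = 239.25 kip·in; bending f_b = M/S = 5.932 kip/in.
f_max = √(f_v² + f_b²) = √(1.977² + 5.932²) = 6.253 kip/in.
r_n/Ω = (1/2.0) × 0.6 × 100 × (0.707 × 0.25) = 5.302 kip/in → NOT adequate.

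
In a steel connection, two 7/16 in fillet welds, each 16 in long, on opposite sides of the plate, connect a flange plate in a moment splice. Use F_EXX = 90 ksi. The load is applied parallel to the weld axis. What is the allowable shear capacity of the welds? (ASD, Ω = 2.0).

Effective throat t_e = 0.707 × 0.4375 = 0.3093 in.
Total length L = 32 in; A_we = 0.3093 × 32 = 9.898 in².
F_nw = 0.6 F_EXX = 0.6 × 90 = 54 ksi.
R_n = 54 × 9.898 = 534.5 kips; R_n/Ω = 534.5/2.0 = 267.2 kips.

R_n/Ω ≈ 267 kips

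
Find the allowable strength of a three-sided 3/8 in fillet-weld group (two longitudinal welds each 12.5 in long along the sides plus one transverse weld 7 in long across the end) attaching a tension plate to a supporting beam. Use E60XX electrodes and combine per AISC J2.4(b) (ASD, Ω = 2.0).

E60XX → F_EXX = 60 ksi.
t_e = 0.707 × 0.375 = 0.2651 in.
R_nwl = 0.6 × 60 × 0.2651 × 25 = 238.6 kips (longitudinal, 2 welds).
R_nwt = 0.6 × 60 × 0.2651 × 7 = 66.81 kips (transverse, base value).
(i) R_nwl + R_nwt = 305.4 kips; (ii) 0.85 R_nwl + 1.5 R_nwt = 303 kips.
R_n = max = 305.4 kips [governs: (i)]; R_n/Ω = 152.7 kips.

R_n/Ω ≈ 153 kips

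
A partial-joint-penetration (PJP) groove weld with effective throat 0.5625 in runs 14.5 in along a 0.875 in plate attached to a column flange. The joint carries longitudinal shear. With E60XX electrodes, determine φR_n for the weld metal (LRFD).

E60XX → F_EXX = 60 ksi.
Effective throat (given) t_e = 0.5625 in.
A_we = 0.5625 × 14.5 = 8.156 in².
F_nw = 0.6 F_EXX = 36 ksi.
φR_n = 0.75 × 36 × 8.156 = 220.2 kips.

φR_n ≈ 220 kips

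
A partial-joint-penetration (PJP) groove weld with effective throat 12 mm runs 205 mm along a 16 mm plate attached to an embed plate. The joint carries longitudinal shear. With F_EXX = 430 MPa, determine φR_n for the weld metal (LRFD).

Effective throat (given) t_e = 12 mm.
A_we = 12 × 205 = 2460 mm².
F_nw = 0.6 F_EXX = 258 MPa.
φR_n = 0.75 × 258 × 2460 × 10⁻³ = 476 kN.

φR_n ≈ 476 kN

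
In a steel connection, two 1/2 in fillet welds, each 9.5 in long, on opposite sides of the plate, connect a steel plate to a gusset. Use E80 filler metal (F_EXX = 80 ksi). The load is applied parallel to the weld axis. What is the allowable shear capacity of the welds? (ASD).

R_n/Ω ≈ 161 kips

Effective throat t_e = 0.707 × 0.5 = 0.3535 in.
Total length L = 19 in; A_we = 0.3535 × 19 = 6.716 in².
F_nw = 0.6 F_EXX = 0.6 × 80 = 48 ksi.
R_n = 48 × 6.716 = 322.4 kips; R_n/Ω = 322.4/2.0 = 161.2 kips.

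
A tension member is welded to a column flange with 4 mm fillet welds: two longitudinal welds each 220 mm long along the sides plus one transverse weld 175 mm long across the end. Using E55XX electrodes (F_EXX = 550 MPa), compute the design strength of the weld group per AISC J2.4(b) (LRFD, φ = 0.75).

φR_n ≈ 446 kN

t_e = 0.707 × 4 = 2.828 mm.
R_nwl = 0.6 × 550 × 2.828 × 440 × 10⁻³ = 410.6 kN (longitudinal, 2 welds).
R_nwt = 0.6 × 550 × 2.828 × 175 × 10⁻³ = 163.3 kN (transverse, base value).
(i) R_nwl + R_nwt = 573.9 kN; (ii) 0.85 R_nwl + 1.5 R_nwt = 594 kN.
R_n = max = 594 kN [governs: (ii)]; φR_n = 445.5 kN.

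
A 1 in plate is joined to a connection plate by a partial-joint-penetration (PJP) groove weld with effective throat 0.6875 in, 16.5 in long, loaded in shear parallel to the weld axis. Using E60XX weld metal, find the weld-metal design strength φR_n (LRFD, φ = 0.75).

E60XX → F_EXX = 60 ksi.
Effective throat (given) t_e = 0.6875 in.
A_we = 0.6875 × 16.5 = 11.34 in².
F_nw = 0.6 F_EXX = 36 ksi.
φR_n = 0.75 × 36 × 11.34 = 306.3 kip.

φR_n ≈ 306 kip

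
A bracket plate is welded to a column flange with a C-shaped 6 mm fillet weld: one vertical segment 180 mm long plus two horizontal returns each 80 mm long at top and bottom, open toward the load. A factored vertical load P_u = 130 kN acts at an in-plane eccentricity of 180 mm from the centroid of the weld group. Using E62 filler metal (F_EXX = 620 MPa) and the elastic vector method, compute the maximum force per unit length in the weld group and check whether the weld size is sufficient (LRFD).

Total weld length L_w = 340 mm. Treat welds as unit-width lines.
Centroid: x̄ = 2×80×40 / 340 = 18.82 mm from the vertical weld.
Polar moment about centroid: J = I_x + I_y = [180³/12 + 2×80×90²] + [180×18.82² + 2(80³/12 + 80×21.18²)] = 2003000 mm³.
Direct shear f_v = P/L_w = 130×10³ / 340 = 382.4 N/mm (vertical).
Torsion M = P·e = 130×10³ × 180 = 23400000 N·mm.
Critical point at (x, y) = (61.18, 90) from centroid. f_tx = M·y/J = 1051 N/mm; f_ty = M·x/J = 714.7 N/mm.
Resultant f_max = √[f_tx² + (f_v + f_ty)²] = √[1051² + (382.4 + 714.7)²] = 1520 N/mm.
Capacity per unit length: φr_n = 0.75 × 0.6 × 620 × (0.707 × 6) = 1184 N/mm.
1520 > 1184 → NOT adequate.

f_max ≈ 1520 N/mm; NOT adequate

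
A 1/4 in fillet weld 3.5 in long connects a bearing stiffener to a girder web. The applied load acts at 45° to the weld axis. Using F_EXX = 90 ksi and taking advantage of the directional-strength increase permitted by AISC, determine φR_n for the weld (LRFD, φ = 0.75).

φR_n ≈ 32.5 kips

t_e = 0.707 × 0.25 = 0.1767 in; A_we = 0.1767 × 3.5 = 0.6186 in².
Directional factor: 1.0 + 0.5 sin^1.5(45°) = 1.297.
F_nw = 0.6 × 90 × 1.297 = 70.05 ksi.
φR_n = 0.75 × 70.05 × 0.6186 = 32.5 kips.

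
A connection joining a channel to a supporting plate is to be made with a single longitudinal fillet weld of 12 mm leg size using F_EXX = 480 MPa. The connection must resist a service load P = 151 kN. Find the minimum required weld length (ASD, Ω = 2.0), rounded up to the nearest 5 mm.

Throat t_e = 0.707 × 12 = 8.484 mm.
r_n/Ω = (0.6 × 480 × 8.484) / 2.0 = 1222 N/mm = 1.222 kN/mm.
L_req = P / (r_n/Ω) = 151 / 1.222 = 123.6 mm total.
Round up → use L = 125 mm.

L = 125 mm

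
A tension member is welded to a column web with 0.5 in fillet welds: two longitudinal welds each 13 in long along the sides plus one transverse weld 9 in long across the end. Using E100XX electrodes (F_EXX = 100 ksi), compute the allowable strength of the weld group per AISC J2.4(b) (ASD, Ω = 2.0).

R_n/Ω ≈ 378 kip

t_e = 0.707 × 0.5 = 0.3535 in.
R_nwl = 0.6 × 100 × 0.3535 × 26 = 551.5 kip (longitudinal, 2 welds).
R_nwt = 0.6 × 100 × 0.3535 × 9 = 190.9 kip (transverse, base value).
(i) R_nwl + R_nwt = 742.3 kip; (ii) 0.85 R_nwl + 1.5 R_nwt = 755.1 kip.
R_n = max = 755.1 kip [governs: (ii)]; R_n/Ω = 377.5 kip.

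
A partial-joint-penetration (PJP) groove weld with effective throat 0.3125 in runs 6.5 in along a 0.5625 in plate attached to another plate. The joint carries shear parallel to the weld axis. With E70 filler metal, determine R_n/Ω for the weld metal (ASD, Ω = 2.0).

E70XX → F_EXX = 70 ksi.
Effective throat (given) t_e = 0.3125 in.
A_we = 0.3125 × 6.5 = 2.031 in².
F_nw = 0.6 F_EXX = 42 ksi.
R_n/Ω = (42 × 2.031) / 2.0 = 42.66 kip.

R_n/Ω ≈ 42.7 kip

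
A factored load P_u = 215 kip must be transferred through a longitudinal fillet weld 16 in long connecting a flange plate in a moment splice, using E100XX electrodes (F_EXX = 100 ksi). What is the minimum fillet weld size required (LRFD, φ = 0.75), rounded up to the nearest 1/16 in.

w = 7/16 in

Total weld length L = 16 in.
Required throat t_e = P_u / (φ × 0.6 F_EXX × L) = 215 / (0.75 × 0.6 × 100 × 16) = 0.2986 in.
Required leg w = t_e / 0.707 = 0.4224 in → use 7/16 in.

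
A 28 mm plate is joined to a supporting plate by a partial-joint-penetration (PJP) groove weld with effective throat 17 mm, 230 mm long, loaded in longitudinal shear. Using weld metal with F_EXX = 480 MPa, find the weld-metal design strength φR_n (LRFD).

φR_n ≈ 845 kN

Effective throat (given) t_e = 17 mm.
A_we = 17 × 230 = 3910 mm².
F_nw = 0.6 F_EXX = 288 MPa.
φR_n = 0.75 × 288 × 3910 × 10⁻³ = 844.6 kN.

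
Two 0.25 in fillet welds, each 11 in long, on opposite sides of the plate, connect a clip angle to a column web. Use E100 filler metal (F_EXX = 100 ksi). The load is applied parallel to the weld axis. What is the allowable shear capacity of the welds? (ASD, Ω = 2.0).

Effective throat t_e = 0.707 × 0.25 = 0.1767 in.
Total length L = 22 in; A_we = 0.1767 × 22 = 3.888 in².
F_nw = 0.6 F_EXX = 0.6 × 100 = 60 ksi.
R_n = 60 × 3.888 = 233.3 kip; R_n/Ω = 233.3/2.0 = 116.7 kip.

R_n/Ω ≈ 117 kip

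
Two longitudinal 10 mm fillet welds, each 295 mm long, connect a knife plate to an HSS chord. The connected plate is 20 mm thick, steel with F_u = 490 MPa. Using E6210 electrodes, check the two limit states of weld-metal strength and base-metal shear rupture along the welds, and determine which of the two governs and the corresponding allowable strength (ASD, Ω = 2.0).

R_n/Ω ≈ 776 kN (weld metal governs)

E62XX → F_EXX = 620 MPa.
t_e = 0.707 × 10 = 7.07 mm; L = 590 mm.
Weld metal: R_n/Ω = (1/2.0) × 0.6 × 620 × 7.07 × 590 × 10⁻³ = 775.9 kN.
Base metal (shear rupture): R_n/Ω = (1/2.0) × 0.6 × 490 × 20 × 590 × 10⁻³ = 1735 kN.
Governing: weld metal.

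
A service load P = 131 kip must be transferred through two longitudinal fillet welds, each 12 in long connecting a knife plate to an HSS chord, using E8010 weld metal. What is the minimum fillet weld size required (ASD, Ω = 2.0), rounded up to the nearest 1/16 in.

w = 3/8 in

E80XX → F_EXX = 80 ksi.
Total weld length L = 24 in.
Required throat t_e = P × Ω / (0.6 F_EXX × L) = 131 × 2.0 / (0.6 × 80 × 24) = 0.2274 in.
Required leg w = t_e / 0.707 = 0.3217 in → use 3/8 in.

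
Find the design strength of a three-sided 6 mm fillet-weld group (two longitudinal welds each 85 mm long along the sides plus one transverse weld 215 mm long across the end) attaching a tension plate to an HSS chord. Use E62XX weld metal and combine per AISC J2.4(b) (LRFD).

E62XX → F_EXX = 620 MPa.
t_e = 0.707 × 6 = 4.242 mm.
R_nwl = 0.6 × 620 × 4.242 × 170 × 10⁻³ = 268.3 kN (longitudinal, 2 welds).
R_nwt = 0.6 × 620 × 4.242 × 215 × 10⁻³ = 339.3 kN (transverse, base value).
(i) R_nwl + R_nwt = 607.5 kN; (ii) 0.85 R_nwl + 1.5 R_nwt = 736.9 kN.
R_n = max = 736.9 kN [governs: (ii)]; φR_n = 552.7 kN.

φR_n ≈ 553 kN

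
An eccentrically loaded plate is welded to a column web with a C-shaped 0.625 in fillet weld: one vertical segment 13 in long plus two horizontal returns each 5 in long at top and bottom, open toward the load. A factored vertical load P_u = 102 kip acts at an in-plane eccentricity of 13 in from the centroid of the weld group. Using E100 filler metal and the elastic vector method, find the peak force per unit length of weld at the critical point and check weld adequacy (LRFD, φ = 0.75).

f_max ≈ 17.9 kip/in; adequate

E100XX → F_EXX = 100 ksi.
Total weld length L_w = 23 in. Treat welds as unit-width lines.
Centroid: x̄ = 2×5×2.5 / 23 = 1.087 in from the vertical weld.
Polar moment about centroid: J = I_x + I_y = [13³/12 + 2×5×6.5²] + [13×1.087² + 2(5³/12 + 5×1.413²)] = 661.7 in³.
Direct shear f_v = P/L_w = 102 / 23 = 4.435 kip/in (vertical).
Torsion M = P·e = 102 × 13 = 1326 kip·in.
Critical point at (x, y) = (3.913, 6.5) from centroid. f_tx = M·y/J = 13.02 kip/in; f_ty = M·x/J = 7.841 kip/in.
Resultant f_max = √[f_tx² + (f_v + f_ty)²] = √[13.02² + (4.435 + 7.841)²] = 17.9 kip/in.
Capacity per unit length: φr_n = 0.75 × 0.6 × 100 × (0.707 × 0.625) = 19.88 kip/in.
17.9 ≤ 19.88 → adequate.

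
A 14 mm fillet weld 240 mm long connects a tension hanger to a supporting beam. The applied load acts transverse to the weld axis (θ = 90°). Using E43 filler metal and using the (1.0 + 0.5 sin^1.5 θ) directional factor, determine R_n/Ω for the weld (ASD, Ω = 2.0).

R_n/Ω ≈ 460 kN

E43XX → F_EXX = 430 MPa.
t_e = 0.707 × 14 = 9.898 mm; A_we = 9.898 × 240 = 2376 mm².
Directional factor: 1.0 + 0.5 sin^1.5(90°) = 1.5.
F_nw = 0.6 × 430 × 1.5 = 387 MPa.
R_n/Ω = (387 × 2376) / 2.0 × 10⁻³ = 459.7 kN.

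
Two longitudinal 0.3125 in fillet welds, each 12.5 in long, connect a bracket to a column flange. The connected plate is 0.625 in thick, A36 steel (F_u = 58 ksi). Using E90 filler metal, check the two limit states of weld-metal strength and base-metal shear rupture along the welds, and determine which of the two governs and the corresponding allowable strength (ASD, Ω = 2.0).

R_n/Ω ≈ 149 kips (weld metal governs)

E90XX → F_EXX = 90 ksi.
t_e = 0.707 × 0.3125 = 0.2209 in; L = 25 in.
Weld metal: R_n/Ω = (1/2.0) × 0.6 × 90 × 0.2209 × 25 = 149.1 kips.
Base metal (shear rupture): R_n/Ω = (1/2.0) × 0.6 × 58 × 0.625 × 25 = 271.9 kips.
Governing: weld metal.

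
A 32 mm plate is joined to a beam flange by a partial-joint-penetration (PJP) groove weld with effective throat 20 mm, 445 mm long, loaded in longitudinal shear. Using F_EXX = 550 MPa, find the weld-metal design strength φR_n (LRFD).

φR_n ≈ 2200 kN

Effective throat (given) t_e = 20 mm.
A_we = 20 × 445 = 8900 mm².
F_nw = 0.6 F_EXX = 330 MPa.
φR_n = 0.75 × 330 × 8900 × 10⁻³ = 2203 kN.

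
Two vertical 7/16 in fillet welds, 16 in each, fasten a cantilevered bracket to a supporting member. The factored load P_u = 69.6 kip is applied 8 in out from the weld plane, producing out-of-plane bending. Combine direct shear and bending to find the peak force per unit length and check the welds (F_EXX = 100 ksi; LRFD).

f_max ≈ 6.88 kip/in; adequate

L_w = 2 × 16 = 32 in; section modulus (unit throat) S = 2 × L²/6 = 85.33 in².
Direct shear f_v = P/L_w = 69.6/32 = 2.175 kip/in.
Moment M = P × e = 69.6 × 8 = 556.8 kip·in; bending f_b = M/S = 6.525 kip/in.
f_max = √(f_v² + f_b²) = √(2.175² + 6.525²) = 6.878 kip/in.
φr_n = 0.75 × 0.6 × 100 × (0.707 × 0.4375) = 13.92 kip/in → adequate.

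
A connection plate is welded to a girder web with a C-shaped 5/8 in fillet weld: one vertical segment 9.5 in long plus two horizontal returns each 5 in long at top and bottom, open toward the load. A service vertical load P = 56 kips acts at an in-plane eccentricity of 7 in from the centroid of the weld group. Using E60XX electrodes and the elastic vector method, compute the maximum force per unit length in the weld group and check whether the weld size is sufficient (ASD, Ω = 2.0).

E60XX → F_EXX = 60 ksi.
Total weld length L_w = 19.5 in. Treat welds as unit-width lines.
Centroid: x̄ = 2×5×2.5 / 19.5 = 1.282 in from the vertical weld.
Polar moment about centroid: J = I_x + I_y = [9.5³/12 + 2×5×4.75²] + [9.5×1.282² + 2(5³/12 + 5×1.218²)] = 348.4 in³.
Direct shear f_v = P/L_w = 56 / 19.5 = 2.872 kip/in (vertical).
Torsion M = P·e = 56 × 7 = 392 kip·in.
Critical point at (x, y) = (3.718, 4.75) from centroid. f_tx = M·y/J = 5.345 kip/in; f_ty = M·x/J = 4.184 kip/in.
Resultant f_max = √[f_tx² + (f_v + f_ty)²] = √[5.345² + (2.872 + 4.184)²] = 8.852 kip/in.
Capacity per unit length: r_n/Ω = (1/2.0) × 0.6 × 60 × (0.707 × 0.625) = 7.954 kip/in.
8.852 > 7.954 → NOT adequate.

f_max ≈ 8.85 kip/in; NOT adequate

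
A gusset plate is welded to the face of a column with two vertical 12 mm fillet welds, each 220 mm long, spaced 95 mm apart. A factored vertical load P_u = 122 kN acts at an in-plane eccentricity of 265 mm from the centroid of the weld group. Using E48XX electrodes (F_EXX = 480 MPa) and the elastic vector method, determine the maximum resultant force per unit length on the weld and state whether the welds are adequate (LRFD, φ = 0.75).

f_max ≈ 1530 N/mm; adequate

Total weld length L_w = 440 mm. Treat welds as unit-width lines.
Polar moment about centroid: J = 2[d³/12 + d(b/2)²] = 2[220³/12 + 220×47.5²] = 2767000 mm³.
Direct shear f_v = P/L_w = 122×10³ / 440 = 277.3 N/mm (vertical).
Torsion M = P·e = 122×10³ × 265 = 32330000 N·mm.
Critical point at (x, y) = (47.5, 110) from centroid. f_tx = M·y/J = 1285 N/mm; f_ty = M·x/J = 554.9 N/mm.
Resultant f_max = √[f_tx² + (f_v + f_ty)²] = √[1285² + (277.3 + 554.9)²] = 1531 N/mm.
Capacity per unit length: φr_n = 0.75 × 0.6 × 480 × (0.707 × 12) = 1833 N/mm.
1531 ≤ 1833 → adequate.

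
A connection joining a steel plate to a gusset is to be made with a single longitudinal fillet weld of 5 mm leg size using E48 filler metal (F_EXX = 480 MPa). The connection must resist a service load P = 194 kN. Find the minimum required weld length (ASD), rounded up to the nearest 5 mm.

Throat t_e = 0.707 × 5 = 3.535 mm.
r_n/Ω = (0.6 × 480 × 3.535) / 2.0 = 509 N/mm = 0.509 kN/mm.
L_req = P / (r_n/Ω) = 194 / 0.509 = 381.1 mm total.
Round up → use L = 385 mm.

L = 385 mm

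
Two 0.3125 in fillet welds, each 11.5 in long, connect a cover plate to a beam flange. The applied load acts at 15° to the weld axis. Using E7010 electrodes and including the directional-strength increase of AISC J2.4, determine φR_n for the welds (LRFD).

E70XX → F_EXX = 70 ksi.
t_e = 0.707 × 0.3125 = 0.2209 in; A_we = 0.2209 × 23 = 5.082 in².
Directional factor: 1.0 + 0.5 sin^1.5(15°) = 1.066.
F_nw = 0.6 × 70 × 1.066 = 44.77 ksi.
φR_n = 0.75 × 44.77 × 5.082 = 170.6 kips.

φR_n ≈ 171 kips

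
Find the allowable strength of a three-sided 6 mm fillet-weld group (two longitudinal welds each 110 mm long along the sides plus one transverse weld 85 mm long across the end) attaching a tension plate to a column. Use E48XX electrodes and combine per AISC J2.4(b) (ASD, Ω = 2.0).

R_n/Ω ≈ 192 kN

E48XX → F_EXX = 480 MPa.
t_e = 0.707 × 6 = 4.242 mm.
R_nwl = 0.6 × 480 × 4.242 × 220 × 10⁻³ = 268.8 kN (longitudinal, 2 welds).
R_nwt = 0.6 × 480 × 4.242 × 85 × 10⁻³ = 103.8 kN (transverse, base value).
(i) R_nwl + R_nwt = 372.6 kN; (ii) 0.85 R_nwl + 1.5 R_nwt = 384.2 kN.
R_n = max = 384.2 kN [governs: (ii)]; R_n/Ω = 192.1 kN.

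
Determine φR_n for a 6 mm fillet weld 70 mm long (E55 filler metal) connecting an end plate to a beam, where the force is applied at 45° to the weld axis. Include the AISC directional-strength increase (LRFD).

E55XX → F_EXX = 550 MPa.
t_e = 0.707 × 6 = 4.242 mm; A_we = 4.242 × 70 = 296.9 mm².
Directional factor: 1.0 + 0.5 sin^1.5(45°) = 1.297.
F_nw = 0.6 × 550 × 1.297 = 428.1 MPa.
φR_n = 0.75 × 428.1 × 296.9 × 10⁻³ = 95.34 kN.

φR_n ≈ 95.3 kN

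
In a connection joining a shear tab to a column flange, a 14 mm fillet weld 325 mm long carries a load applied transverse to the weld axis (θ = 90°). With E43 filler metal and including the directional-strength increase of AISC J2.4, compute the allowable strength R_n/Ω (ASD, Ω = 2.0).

R_n/Ω ≈ 622 kN

E43XX → F_EXX = 430 MPa.
t_e = 0.707 × 14 = 9.898 mm; A_we = 9.898 × 325 = 3217 mm².
Directional factor: 1.0 + 0.5 sin^1.5(90°) = 1.5.
F_nw = 0.6 × 430 × 1.5 = 387 MPa.
R_n/Ω = (387 × 3217) / 2.0 × 10⁻³ = 622.5 kN.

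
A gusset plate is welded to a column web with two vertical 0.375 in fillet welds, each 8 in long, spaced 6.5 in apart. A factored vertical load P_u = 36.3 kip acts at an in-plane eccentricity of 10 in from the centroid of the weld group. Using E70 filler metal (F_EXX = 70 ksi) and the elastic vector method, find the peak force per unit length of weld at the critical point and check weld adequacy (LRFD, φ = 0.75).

f_max ≈ 8.96 kip/in; NOT adequate

Total weld length L_w = 16 in. Treat welds as unit-width lines.
Polar moment about centroid: J = 2[d³/12 + d(b/2)²] = 2[8³/12 + 8×3.25²] = 254.3 in³.
Direct shear f_v = P/L_w = 36.3 / 16 = 2.269 kip/in (vertical).
Torsion M = P·e = 36.3 × 10 = 363 kip·in.
Critical point at (x, y) = (3.25, 4) from centroid. f_tx = M·y/J = 5.709 kip/in; f_ty = M·x/J = 4.639 kip/in.
Resultant f_max = √[f_tx² + (f_v + f_ty)²] = √[5.709² + (2.269 + 4.639)²] = 8.961 kip/in.
Capacity per unit length: φr_n = 0.75 × 0.6 × 70 × (0.707 × 0.375) = 8.351 kip/in.
8.961 > 8.351 → NOT adequate.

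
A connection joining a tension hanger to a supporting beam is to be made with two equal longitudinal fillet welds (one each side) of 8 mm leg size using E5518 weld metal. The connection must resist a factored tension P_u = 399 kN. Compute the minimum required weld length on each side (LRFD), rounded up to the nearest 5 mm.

L = 145 mm on each side

E55XX → F_EXX = 550 MPa.
Throat t_e = 0.707 × 8 = 5.656 mm.
φr_n = 0.75 × 0.6 × 550 × 5.656 × 10⁻³ = 1.4 kN/mm.
L_req = P_u / φr_n = 399 / 1.4 = 285 mm total.
Per side: 285 / 2 = 142.5 mm.
Round up → use L = 145 mm on each side.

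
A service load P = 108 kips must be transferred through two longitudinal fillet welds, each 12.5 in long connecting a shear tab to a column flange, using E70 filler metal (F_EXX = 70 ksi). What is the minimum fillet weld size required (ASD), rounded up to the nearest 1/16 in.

w = 5/16 in

Total weld length L = 25 in.
Required throat t_e = P × Ω / (0.6 F_EXX × L) = 108 × 2.0 / (0.6 × 70 × 25) = 0.2057 in.
Required leg w = t_e / 0.707 = 0.291 in → use 5/16 in.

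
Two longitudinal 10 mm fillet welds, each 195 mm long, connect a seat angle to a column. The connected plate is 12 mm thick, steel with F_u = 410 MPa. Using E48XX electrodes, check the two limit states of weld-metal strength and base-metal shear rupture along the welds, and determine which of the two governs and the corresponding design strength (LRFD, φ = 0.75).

E48XX → F_EXX = 480 MPa.
t_e = 0.707 × 10 = 7.07 mm; L = 390 mm.
Weld metal: φR_n = 0.75 × 0.6 × 480 × 7.07 × 390 × 10⁻³ = 595.6 kN.
Base metal (shear rupture): φR_n = 0.75 × 0.6 × 410 × 12 × 390 × 10⁻³ = 863.5 kN.
Governing: weld metal.

φR_n ≈ 596 kN (weld metal governs)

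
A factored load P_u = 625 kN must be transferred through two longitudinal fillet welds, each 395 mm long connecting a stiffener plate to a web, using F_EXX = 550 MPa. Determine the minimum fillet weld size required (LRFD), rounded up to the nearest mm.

w = 5 mm

Total weld length L = 790 mm.
Required throat t_e = P_u / (φ × 0.6 F_EXX × L) = 625 / (0.75 × 0.6 × 550 × 790 × 10⁻³) = 3.197 mm.
Required leg w = t_e / 0.707 = 4.521 mm → use 5 mm.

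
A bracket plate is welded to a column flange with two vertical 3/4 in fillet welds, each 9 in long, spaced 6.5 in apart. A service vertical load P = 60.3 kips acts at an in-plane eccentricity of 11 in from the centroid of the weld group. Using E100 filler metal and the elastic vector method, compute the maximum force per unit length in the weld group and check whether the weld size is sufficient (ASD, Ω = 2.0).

f_max ≈ 14 kip/in; adequate

E100XX → F_EXX = 100 ksi.
Total weld length L_w = 18 in. Treat welds as unit-width lines.
Polar moment about centroid: J = 2[d³/12 + d(b/2)²] = 2[9³/12 + 9×3.25²] = 311.6 in³.
Direct shear f_v = P/L_w = 60.3 / 18 = 3.35 kip/in (vertical).
Torsion M = P·e = 60.3 × 11 = 663.3 kip·in.
Critical point at (x, y) = (3.25, 4.5) from centroid. f_tx = M·y/J = 9.578 kip/in; f_ty = M·x/J = 6.918 kip/in.
Resultant f_max = √[f_tx² + (f_v + f_ty)²] = √[9.578² + (3.35 + 6.918)²] = 14.04 kip/in.
Capacity per unit length: r_n/Ω = (1/2.0) × 0.6 × 100 × (0.707 × 0.75) = 15.91 kip/in.
14.04 ≤ 15.91 → adequate.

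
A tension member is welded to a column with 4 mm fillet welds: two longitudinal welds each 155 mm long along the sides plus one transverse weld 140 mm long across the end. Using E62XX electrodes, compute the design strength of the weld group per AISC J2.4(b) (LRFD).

E62XX → F_EXX = 620 MPa.
t_e = 0.707 × 4 = 2.828 mm.
R_nwl = 0.6 × 620 × 2.828 × 310 × 10⁻³ = 326.1 kN (longitudinal, 2 welds).
R_nwt = 0.6 × 620 × 2.828 × 140 × 10⁻³ = 147.3 kN (transverse, base value).
(i) R_nwl + R_nwt = 473.4 kN; (ii) 0.85 R_nwl + 1.5 R_nwt = 498.1 kN.
R_n = max = 498.1 kN [governs: (ii)]; φR_n = 373.6 kN.

φR_n ≈ 374 kN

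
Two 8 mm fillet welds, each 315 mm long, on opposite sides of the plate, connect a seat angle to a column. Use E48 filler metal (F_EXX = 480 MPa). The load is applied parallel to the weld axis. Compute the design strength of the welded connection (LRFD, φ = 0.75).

Effective throat t_e = 0.707 × 8 = 5.656 mm.
Total length L = 630 mm; A_we = 5.656 × 630 = 3563 mm².
F_nw = 0.6 F_EXX = 0.6 × 480 = 288 MPa.
φR_n = 0.75 × 288 × 3563 × 10⁻³ = 769.7 kN.

φR_n ≈ 770 kN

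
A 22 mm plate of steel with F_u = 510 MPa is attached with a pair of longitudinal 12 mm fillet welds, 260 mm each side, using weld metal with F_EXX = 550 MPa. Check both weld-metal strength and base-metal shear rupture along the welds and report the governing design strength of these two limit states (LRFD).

φR_n ≈ 1090 kN (weld metal governs)

t_e = 0.707 × 12 = 8.484 mm; L = 520 mm.
Weld metal: φR_n = 0.75 × 0.6 × 550 × 8.484 × 520 × 10⁻³ = 1092 kN.
Base metal (shear rupture): φR_n = 0.75 × 0.6 × 510 × 22 × 520 × 10⁻³ = 2625 kN.
Governing: weld metal.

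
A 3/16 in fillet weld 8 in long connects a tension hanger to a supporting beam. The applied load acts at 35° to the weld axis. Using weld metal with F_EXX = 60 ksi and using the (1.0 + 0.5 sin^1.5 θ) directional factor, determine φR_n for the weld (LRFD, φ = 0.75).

t_e = 0.707 × 0.1875 = 0.1326 in; A_we = 0.1326 × 8 = 1.06 in².
Directional factor: 1.0 + 0.5 sin^1.5(35°) = 1.217.
F_nw = 0.6 × 60 × 1.217 = 43.82 ksi.
φR_n = 0.75 × 43.82 × 1.06 = 34.85 kips.

φR_n ≈ 34.9 kips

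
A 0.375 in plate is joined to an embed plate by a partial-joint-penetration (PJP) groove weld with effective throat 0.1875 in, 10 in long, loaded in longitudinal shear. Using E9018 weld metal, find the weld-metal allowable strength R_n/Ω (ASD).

R_n/Ω ≈ 50.6 kips

E90XX → F_EXX = 90 ksi.
Effective throat (given) t_e = 0.1875 in.
A_we = 0.1875 × 10 = 1.875 in².
F_nw = 0.6 F_EXX = 54 ksi.
R_n/Ω = (54 × 1.875) / 2.0 = 50.62 kips.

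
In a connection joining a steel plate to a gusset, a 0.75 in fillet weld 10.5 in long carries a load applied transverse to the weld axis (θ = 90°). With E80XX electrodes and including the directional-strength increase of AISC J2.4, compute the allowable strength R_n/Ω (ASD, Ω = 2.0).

R_n/Ω ≈ 200 kips

E80XX → F_EXX = 80 ksi.
t_e = 0.707 × 0.75 = 0.5302 in; A_we = 0.5302 × 10.5 = 5.568 in².
Directional factor: 1.0 + 0.5 sin^1.5(90°) = 1.5.
F_nw = 0.6 × 80 × 1.5 = 72 ksi.
R_n/Ω = (72 × 5.568) / 2.0 = 200.4 kips.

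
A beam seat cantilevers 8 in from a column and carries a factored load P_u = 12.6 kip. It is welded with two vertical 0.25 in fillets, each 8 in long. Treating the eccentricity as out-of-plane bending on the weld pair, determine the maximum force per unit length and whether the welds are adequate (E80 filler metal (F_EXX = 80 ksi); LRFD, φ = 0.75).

L_w = 2 × 8 = 16 in; section modulus (unit throat) S = 2 × L²/6 = 21.33 in².
Direct shear f_v = P/L_w = 12.6/16 = 0.7875 kip/in.
Moment M = P × e = 12.6 × 8 = 100.8 kip·in; bending f_b = M/S = 4.725 kip/in.
f_max = √(f_v² + f_b²) = √(0.7875² + 4.725²) = 4.79 kip/in.
φr_n = 0.75 × 0.6 × 80 × (0.707 × 0.25) = 6.363 kip/in → adequate.

f_max ≈ 4.79 kip/in; adequate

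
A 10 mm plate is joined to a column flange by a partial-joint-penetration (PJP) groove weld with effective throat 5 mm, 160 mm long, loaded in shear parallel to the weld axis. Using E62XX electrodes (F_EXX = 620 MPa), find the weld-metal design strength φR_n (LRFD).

Effective throat (given) t_e = 5 mm.
A_we = 5 × 160 = 800 mm².
F_nw = 0.6 F_EXX = 372 MPa.
φR_n = 0.75 × 372 × 800 × 10⁻³ = 223.2 kN.

φR_n ≈ 223 kN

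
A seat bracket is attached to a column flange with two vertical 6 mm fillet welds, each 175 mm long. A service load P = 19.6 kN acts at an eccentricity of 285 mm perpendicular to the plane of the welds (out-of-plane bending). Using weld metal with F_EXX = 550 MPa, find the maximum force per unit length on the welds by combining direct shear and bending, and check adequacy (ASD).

f_max ≈ 550 N/mm; adequate

L_w = 2 × 175 = 350 mm; section modulus (unit throat) S = 2 × L²/6 = 10210 mm².
Direct shear f_v = P/L_w = 19.6×10³/350 = 56 N/mm.
Moment M = P × e = 19.6×10³ × 285 = 5586000 N·mm; bending f_b = M/S = 547.2 N/mm.
f_max = √(f_v² + f_b²) = √(56² + 547.2²) = 550.1 N/mm.
r_n/Ω = (1/2.0) × 0.6 × 550 × (0.707 × 6) = 699.9 N/mm → adequate.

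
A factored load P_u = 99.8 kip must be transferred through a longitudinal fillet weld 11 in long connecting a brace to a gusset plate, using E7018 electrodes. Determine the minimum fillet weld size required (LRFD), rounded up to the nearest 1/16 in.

E70XX → F_EXX = 70 ksi.
Total weld length L = 11 in.
Required throat t_e = P_u / (φ × 0.6 F_EXX × L) = 99.8 / (0.75 × 0.6 × 70 × 11) = 0.288 in.
Required leg w = t_e / 0.707 = 0.4074 in → use 7/16 in.

w = 7/16 in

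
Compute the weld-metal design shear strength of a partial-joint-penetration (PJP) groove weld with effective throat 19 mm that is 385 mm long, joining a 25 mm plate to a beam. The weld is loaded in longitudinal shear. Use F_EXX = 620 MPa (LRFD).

φR_n ≈ 2040 kN

Effective throat (given) t_e = 19 mm.
A_we = 19 × 385 = 7315 mm².
F_nw = 0.6 F_EXX = 372 MPa.
φR_n = 0.75 × 372 × 7315 × 10⁻³ = 2041 kN.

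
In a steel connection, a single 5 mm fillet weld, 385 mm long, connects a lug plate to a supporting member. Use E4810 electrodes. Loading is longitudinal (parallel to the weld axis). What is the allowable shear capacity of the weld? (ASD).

E48XX → F_EXX = 480 MPa.
Effective throat t_e = 0.707 × 5 = 3.535 mm.
Total length L = 385 mm; A_we = 3.535 × 385 = 1361 mm².
F_nw = 0.6 F_EXX = 0.6 × 480 = 288 MPa.
R_n = 288 × 1361 × 10⁻³ = 392 kN; R_n/Ω = 392/2.0 = 196 kN.

R_n/Ω ≈ 196 kN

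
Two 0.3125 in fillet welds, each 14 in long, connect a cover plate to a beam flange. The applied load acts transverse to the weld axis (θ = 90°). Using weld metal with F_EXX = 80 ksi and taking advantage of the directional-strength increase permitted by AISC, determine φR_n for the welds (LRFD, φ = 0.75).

t_e = 0.707 × 0.3125 = 0.2209 in; A_we = 0.2209 × 28 = 6.186 in².
Directional factor: 1.0 + 0.5 sin^1.5(90°) = 1.5.
F_nw = 0.6 × 80 × 1.5 = 72 ksi.
φR_n = 0.75 × 72 × 6.186 = 334.1 kips.

φR_n ≈ 334 kips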